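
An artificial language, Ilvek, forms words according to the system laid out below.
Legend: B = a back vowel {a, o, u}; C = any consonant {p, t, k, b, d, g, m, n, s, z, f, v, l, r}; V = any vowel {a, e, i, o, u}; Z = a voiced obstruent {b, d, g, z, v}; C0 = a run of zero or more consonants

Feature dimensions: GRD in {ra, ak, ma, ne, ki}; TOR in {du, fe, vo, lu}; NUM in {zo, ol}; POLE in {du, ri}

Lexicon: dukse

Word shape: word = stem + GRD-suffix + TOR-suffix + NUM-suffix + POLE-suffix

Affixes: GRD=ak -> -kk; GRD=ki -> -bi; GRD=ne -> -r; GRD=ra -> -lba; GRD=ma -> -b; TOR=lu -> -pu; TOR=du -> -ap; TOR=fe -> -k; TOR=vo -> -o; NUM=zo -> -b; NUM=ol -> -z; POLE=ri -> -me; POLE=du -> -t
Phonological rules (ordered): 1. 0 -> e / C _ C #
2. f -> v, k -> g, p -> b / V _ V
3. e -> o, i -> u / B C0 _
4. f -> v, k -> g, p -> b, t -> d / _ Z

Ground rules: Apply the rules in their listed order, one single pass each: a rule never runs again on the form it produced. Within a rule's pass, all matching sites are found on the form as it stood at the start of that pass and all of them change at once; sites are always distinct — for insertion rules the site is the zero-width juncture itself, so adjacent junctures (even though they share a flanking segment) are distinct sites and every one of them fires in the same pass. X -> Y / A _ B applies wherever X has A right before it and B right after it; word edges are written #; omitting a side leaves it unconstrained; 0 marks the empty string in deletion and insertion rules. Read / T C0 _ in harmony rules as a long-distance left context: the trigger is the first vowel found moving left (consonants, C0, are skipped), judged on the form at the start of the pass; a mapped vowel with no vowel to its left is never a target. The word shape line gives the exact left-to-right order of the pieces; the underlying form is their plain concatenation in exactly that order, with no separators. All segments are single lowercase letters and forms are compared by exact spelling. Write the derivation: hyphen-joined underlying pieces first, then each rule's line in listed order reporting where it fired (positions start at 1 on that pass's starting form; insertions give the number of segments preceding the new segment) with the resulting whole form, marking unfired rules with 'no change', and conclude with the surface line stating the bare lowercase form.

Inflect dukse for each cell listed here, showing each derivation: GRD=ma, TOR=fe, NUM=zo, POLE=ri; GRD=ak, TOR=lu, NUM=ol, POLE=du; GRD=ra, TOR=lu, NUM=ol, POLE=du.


cell GRD=ma, TOR=fe, NUM=zo, POLE=ri:
underlying: dukse-b-k-b-me
1. 0 -> e / C _ C #: no change
2. f -> v, k -> g, p -> b / V _ V: no change
3. e -> o, i -> u / B C0 _: fires at position(s) 5: duksobkbme
4. f -> v, k -> g, p -> b, t -> d / _ Z: fires at position(s) 7: duksobgbme
surface: duksobgbme

cell GRD=ak, TOR=lu, NUM=ol, POLE=du:
underlying: dukse-kk-pu-z-t
1. 0 -> e / C _ C #: inserts after position(s) 10: duksekkpuzet
2. f -> v, k -> g, p -> b / V _ V: no change
3. e -> o, i -> u / B C0 _: fires at position(s) 5, 11: duksokkpuzot
4. f -> v, k -> g, p -> b, t -> d / _ Z: no change
surface: duksokkpuzot

cell GRD=ra, TOR=lu, NUM=ol, POLE=du:
underlying: dukse-lba-pu-z-t
1. 0 -> e / C _ C #: inserts after position(s) 11: dukselbapuzet
2. f -> v, k -> g, p -> b / V _ V: fires at position(s) 9: dukselbabuzet
3. e -> o, i -> u / B C0 _: fires at position(s) 5, 12: duksolbabuzot
4. f -> v, k -> g, p -> b, t -> d / _ Z: no change
surface: duksolbabuzot


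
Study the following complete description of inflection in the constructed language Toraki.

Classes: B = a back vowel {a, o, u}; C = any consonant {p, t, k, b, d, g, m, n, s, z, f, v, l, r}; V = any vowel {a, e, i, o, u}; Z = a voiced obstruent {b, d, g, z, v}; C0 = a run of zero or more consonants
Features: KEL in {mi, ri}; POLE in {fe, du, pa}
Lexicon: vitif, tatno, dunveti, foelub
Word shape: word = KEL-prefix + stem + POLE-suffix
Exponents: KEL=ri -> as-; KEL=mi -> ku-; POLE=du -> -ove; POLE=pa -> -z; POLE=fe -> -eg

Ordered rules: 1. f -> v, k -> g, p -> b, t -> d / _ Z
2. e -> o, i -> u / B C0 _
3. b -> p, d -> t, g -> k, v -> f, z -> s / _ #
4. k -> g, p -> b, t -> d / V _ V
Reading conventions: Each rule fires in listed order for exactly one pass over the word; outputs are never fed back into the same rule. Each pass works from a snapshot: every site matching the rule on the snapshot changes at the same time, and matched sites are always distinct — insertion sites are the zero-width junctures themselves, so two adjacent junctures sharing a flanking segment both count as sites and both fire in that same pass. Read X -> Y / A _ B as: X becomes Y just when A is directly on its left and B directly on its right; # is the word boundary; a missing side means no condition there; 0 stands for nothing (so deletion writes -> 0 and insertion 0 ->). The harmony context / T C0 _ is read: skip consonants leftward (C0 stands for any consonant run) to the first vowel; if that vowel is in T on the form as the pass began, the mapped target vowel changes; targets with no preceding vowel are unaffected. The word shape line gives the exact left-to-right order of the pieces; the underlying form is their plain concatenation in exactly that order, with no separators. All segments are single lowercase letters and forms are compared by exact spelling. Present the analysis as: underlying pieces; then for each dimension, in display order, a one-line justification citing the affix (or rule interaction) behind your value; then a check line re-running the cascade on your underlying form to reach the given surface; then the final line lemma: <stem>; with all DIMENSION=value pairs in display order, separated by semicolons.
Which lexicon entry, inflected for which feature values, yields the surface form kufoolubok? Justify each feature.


underlying: ku-foelub-eg
KEL=mi - signalled by the affix ku-
POLE=fe - signalled by the affix -eg
check: kufoelubeg -> kufoelubeg -> kufoolubog -> kufoolubok -> kufoolubok
lemma: foelub; KEL=mi; POLE=fe


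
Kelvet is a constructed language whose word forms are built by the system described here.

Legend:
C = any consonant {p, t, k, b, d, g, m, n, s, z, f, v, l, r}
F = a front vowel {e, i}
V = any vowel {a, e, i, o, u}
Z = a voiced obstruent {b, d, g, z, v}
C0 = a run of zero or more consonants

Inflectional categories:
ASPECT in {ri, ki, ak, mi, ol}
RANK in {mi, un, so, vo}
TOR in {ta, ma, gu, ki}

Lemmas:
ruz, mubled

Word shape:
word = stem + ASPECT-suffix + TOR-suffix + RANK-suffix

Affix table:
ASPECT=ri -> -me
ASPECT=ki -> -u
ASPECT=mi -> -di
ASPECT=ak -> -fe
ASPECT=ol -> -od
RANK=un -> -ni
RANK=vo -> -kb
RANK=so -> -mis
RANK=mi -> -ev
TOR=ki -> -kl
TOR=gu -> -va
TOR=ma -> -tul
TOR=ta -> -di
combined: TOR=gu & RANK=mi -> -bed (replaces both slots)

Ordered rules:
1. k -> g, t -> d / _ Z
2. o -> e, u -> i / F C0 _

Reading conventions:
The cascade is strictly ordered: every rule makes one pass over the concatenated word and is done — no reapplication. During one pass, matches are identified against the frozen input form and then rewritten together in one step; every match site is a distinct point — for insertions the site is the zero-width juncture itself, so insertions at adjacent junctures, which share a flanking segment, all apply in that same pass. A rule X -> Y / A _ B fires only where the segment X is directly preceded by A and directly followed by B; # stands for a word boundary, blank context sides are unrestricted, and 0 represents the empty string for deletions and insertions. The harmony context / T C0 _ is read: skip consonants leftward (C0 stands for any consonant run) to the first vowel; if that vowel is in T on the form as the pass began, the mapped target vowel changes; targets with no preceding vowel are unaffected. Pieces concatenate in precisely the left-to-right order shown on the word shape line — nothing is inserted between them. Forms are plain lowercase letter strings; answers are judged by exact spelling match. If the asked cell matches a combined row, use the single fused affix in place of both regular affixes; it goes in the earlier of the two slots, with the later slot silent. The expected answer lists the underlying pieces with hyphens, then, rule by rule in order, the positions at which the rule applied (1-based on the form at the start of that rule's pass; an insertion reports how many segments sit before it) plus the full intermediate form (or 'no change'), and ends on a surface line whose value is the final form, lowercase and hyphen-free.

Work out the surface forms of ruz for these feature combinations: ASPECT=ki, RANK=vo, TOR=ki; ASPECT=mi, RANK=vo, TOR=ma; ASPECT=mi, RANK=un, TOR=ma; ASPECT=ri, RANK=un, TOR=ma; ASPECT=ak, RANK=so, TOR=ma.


cell ASPECT=ki, RANK=vo, TOR=ki:
underlying: ruz-u-kl-kb
1. k -> g, t -> d / _ Z: fires at position(s) 7: ruzuklgb
2. o -> e, u -> i / F C0 _: no change
surface: ruzuklgb

cell ASPECT=mi, RANK=vo, TOR=ma:
underlying: ruz-di-tul-kb
1. k -> g, t -> d / _ Z: fires at position(s) 9: ruzditulgb
2. o -> e, u -> i / F C0 _: fires at position(s) 7: ruzditilgb
surface: ruzditilgb

cell ASPECT=mi, RANK=un, TOR=ma:
underlying: ruz-di-tul-ni
1. k -> g, t -> d / _ Z: no change
2. o -> e, u -> i / F C0 _: fires at position(s) 7: ruzditilni
surface: ruzditilni

cell ASPECT=ri, RANK=un, TOR=ma:
underlying: ruz-me-tul-ni
1. k -> g, t -> d / _ Z: no change
2. o -> e, u -> i / F C0 _: fires at position(s) 7: ruzmetilni
surface: ruzmetilni

cell ASPECT=ak, RANK=so, TOR=ma:
underlying: ruz-fe-tul-mis
1. k -> g, t -> d / _ Z: no change
2. o -> e, u -> i / F C0 _: fires at position(s) 7: ruzfetilmis
surface: ruzfetilmis


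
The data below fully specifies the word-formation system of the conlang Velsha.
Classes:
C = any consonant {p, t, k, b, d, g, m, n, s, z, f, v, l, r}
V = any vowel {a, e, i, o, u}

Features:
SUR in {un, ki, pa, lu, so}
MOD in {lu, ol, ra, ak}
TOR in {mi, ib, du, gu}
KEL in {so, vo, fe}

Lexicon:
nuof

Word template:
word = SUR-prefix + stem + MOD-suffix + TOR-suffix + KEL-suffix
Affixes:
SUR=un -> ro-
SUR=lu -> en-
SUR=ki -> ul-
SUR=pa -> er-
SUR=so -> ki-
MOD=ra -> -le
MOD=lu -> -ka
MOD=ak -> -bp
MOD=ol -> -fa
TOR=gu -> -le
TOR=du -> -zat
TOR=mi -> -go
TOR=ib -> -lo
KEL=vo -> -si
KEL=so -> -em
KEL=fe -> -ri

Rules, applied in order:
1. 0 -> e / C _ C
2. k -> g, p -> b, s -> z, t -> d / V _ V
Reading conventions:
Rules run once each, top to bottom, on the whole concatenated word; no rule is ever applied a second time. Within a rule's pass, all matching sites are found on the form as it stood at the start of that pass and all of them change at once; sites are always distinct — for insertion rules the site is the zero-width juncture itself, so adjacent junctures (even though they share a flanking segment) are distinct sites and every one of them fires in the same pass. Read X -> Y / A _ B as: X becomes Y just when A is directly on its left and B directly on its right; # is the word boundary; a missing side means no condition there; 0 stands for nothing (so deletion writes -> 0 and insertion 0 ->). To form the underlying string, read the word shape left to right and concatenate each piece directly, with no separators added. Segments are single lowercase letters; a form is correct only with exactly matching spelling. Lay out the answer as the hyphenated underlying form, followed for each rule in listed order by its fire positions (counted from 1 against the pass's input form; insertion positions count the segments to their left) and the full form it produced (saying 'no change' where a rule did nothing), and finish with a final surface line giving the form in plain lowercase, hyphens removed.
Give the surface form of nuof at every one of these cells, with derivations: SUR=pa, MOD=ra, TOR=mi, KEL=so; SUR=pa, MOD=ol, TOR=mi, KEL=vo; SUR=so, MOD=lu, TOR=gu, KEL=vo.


cell SUR=pa, MOD=ra, TOR=mi, KEL=so:
underlying: er-nuof-le-go-em
1. 0 -> e / C _ C: inserts after position(s) 2, 6: erenuofelegoem
2. k -> g, p -> b, s -> z, t -> d / V _ V: no change
surface: erenuofelegoem

cell SUR=pa, MOD=ol, TOR=mi, KEL=vo:
underlying: er-nuof-fa-go-si
1. 0 -> e / C _ C: inserts after position(s) 2, 6: erenuofefagosi
2. k -> g, p -> b, s -> z, t -> d / V _ V: fires at position(s) 13: erenuofefagozi
surface: erenuofefagozi

cell SUR=so, MOD=lu, TOR=gu, KEL=vo:
underlying: ki-nuof-ka-le-si
1. 0 -> e / C _ C: inserts after position(s) 6: kinuofekalesi
2. k -> g, p -> b, s -> z, t -> d / V _ V: fires at position(s) 8, 12: kinuofegalezi
surface: kinuofegalezi


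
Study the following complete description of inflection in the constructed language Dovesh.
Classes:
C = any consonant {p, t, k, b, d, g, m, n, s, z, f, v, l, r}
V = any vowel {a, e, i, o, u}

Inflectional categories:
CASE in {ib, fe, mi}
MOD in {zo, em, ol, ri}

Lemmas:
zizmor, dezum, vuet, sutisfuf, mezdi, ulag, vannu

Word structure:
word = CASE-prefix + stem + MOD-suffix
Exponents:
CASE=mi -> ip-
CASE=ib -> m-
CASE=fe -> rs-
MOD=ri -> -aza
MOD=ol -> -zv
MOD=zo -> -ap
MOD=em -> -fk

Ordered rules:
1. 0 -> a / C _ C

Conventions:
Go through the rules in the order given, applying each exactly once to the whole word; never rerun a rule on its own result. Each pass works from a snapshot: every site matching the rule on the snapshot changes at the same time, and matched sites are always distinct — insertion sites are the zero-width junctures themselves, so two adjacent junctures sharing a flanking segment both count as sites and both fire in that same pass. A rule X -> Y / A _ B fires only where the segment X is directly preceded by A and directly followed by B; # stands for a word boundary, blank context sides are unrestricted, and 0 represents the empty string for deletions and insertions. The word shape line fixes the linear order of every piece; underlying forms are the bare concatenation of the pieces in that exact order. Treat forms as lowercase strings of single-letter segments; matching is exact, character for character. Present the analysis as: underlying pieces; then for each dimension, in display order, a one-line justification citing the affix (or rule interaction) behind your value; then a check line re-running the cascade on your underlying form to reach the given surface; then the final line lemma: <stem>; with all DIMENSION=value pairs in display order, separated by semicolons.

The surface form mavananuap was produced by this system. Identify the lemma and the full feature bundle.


underlying: m-vannu-ap
CASE=ib - signalled by the affix m-
MOD=zo - signalled by the affix -ap
check: mvannuap -> mavananuap
lemma: vannu; CASE=ib; MOD=zo


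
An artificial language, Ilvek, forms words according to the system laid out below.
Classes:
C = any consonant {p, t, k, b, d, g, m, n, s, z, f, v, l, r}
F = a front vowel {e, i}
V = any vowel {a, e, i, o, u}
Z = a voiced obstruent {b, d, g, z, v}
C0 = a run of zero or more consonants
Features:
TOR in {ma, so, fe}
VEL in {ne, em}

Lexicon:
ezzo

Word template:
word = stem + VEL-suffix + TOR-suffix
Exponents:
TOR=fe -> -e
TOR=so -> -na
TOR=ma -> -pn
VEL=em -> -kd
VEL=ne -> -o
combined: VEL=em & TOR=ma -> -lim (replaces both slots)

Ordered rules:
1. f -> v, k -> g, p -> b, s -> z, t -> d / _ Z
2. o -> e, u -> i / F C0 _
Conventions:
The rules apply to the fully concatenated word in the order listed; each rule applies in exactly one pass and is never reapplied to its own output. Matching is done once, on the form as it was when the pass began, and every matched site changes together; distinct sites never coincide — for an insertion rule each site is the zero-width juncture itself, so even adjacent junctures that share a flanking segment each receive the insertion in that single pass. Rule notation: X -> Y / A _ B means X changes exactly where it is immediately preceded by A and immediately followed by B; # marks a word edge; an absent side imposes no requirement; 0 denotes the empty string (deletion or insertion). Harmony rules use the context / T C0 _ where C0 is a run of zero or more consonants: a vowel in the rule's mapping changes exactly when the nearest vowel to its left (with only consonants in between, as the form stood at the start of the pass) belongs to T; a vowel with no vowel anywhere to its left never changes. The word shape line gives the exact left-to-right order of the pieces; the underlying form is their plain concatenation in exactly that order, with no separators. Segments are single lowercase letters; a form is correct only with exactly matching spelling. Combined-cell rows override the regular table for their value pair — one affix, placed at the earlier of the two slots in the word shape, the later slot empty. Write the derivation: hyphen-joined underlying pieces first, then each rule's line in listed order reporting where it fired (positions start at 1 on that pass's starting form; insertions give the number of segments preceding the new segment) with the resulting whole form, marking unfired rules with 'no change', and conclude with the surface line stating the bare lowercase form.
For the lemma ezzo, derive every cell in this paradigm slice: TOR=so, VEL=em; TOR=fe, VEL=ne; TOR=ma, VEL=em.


cell TOR=so, VEL=em:
underlying: ezzo-kd-na
1. f -> v, k -> g, p -> b, s -> z, t -> d / _ Z: fires at position(s) 5: ezzogdna
2. o -> e, u -> i / F C0 _: fires at position(s) 4: ezzegdna
surface: ezzegdna

cell TOR=fe, VEL=ne:
underlying: ezzo-o-e
1. f -> v, k -> g, p -> b, s -> z, t -> d / _ Z: no change
2. o -> e, u -> i / F C0 _: fires at position(s) 4: ezzeoe
surface: ezzeoe

cell TOR=ma, VEL=em:
underlying: ezzo-lim
1. f -> v, k -> g, p -> b, s -> z, t -> d / _ Z: no change
2. o -> e, u -> i / F C0 _: fires at position(s) 4: ezzelim
surface: ezzelim


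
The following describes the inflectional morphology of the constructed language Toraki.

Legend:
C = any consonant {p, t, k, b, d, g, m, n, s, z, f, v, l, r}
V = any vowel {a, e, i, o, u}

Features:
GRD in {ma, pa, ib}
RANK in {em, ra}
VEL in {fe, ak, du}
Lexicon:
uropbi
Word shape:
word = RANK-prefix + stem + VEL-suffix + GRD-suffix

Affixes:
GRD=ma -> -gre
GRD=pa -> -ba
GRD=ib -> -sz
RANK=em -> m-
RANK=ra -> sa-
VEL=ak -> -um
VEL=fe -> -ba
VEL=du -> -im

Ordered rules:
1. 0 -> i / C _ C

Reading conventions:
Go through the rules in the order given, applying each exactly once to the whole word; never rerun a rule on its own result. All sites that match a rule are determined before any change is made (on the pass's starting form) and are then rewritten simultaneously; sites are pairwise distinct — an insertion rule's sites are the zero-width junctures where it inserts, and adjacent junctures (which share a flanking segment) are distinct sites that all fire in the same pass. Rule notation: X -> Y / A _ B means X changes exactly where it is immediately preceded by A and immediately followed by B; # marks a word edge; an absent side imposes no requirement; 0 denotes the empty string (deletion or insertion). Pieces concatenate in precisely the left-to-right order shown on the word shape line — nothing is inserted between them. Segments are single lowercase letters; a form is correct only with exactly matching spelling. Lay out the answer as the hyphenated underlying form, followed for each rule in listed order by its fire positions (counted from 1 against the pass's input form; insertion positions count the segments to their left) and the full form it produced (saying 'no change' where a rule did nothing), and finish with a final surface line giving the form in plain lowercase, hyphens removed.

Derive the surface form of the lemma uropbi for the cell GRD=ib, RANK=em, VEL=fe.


underlying: m-uropbi-ba-sz
1. 0 -> i / C _ C: inserts after position(s) 5, 10: muropibibasiz
surface: muropibibasiz


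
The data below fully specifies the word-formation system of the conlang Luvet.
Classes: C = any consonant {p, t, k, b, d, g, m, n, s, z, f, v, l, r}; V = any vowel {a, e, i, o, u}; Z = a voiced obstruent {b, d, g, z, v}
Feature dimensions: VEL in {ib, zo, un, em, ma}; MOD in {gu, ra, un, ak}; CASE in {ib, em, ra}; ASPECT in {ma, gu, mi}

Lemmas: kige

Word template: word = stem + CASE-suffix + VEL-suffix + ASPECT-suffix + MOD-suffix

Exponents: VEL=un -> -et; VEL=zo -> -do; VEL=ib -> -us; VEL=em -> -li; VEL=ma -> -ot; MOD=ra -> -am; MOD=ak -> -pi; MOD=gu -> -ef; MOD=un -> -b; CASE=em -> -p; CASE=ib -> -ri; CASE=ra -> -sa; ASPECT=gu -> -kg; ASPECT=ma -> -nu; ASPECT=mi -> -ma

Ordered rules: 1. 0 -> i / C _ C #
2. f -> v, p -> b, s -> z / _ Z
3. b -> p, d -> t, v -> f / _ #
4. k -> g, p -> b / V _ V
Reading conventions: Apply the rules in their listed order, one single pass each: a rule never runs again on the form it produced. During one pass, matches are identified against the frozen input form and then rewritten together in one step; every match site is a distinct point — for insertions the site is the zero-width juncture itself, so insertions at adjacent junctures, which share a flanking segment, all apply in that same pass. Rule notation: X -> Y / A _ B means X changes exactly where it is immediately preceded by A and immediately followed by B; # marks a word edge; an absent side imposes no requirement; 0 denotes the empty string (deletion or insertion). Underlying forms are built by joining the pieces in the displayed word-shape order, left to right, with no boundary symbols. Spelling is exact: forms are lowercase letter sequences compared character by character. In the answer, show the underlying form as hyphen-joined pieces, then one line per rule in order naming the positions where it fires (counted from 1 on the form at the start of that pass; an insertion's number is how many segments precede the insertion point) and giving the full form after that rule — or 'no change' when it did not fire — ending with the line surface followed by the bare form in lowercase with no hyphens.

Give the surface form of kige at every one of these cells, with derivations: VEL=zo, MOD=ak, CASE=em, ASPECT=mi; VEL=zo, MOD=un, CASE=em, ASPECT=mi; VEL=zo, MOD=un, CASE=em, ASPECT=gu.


cell VEL=zo, MOD=ak, CASE=em, ASPECT=mi:
underlying: kige-p-do-ma-pi
1. 0 -> i / C _ C #: no change
2. f -> v, p -> b, s -> z / _ Z: fires at position(s) 5: kigebdomapi
3. b -> p, d -> t, v -> f / _ #: no change
4. k -> g, p -> b / V _ V: fires at position(s) 10: kigebdomabi
surface: kigebdomabi

cell VEL=zo, MOD=un, CASE=em, ASPECT=mi:
underlying: kige-p-do-ma-b
1. 0 -> i / C _ C #: no change
2. f -> v, p -> b, s -> z / _ Z: fires at position(s) 5: kigebdomab
3. b -> p, d -> t, v -> f / _ #: fires at position(s) 10: kigebdomap
4. k -> g, p -> b / V _ V: no change
surface: kigebdomap

cell VEL=zo, MOD=un, CASE=em, ASPECT=gu:
underlying: kige-p-do-kg-b
1. 0 -> i / C _ C #: inserts after position(s) 9: kigepdokgib
2. f -> v, p -> b, s -> z / _ Z: fires at position(s) 5: kigebdokgib
3. b -> p, d -> t, v -> f / _ #: fires at position(s) 11: kigebdokgip
4. k -> g, p -> b / V _ V: no change
surface: kigebdokgip


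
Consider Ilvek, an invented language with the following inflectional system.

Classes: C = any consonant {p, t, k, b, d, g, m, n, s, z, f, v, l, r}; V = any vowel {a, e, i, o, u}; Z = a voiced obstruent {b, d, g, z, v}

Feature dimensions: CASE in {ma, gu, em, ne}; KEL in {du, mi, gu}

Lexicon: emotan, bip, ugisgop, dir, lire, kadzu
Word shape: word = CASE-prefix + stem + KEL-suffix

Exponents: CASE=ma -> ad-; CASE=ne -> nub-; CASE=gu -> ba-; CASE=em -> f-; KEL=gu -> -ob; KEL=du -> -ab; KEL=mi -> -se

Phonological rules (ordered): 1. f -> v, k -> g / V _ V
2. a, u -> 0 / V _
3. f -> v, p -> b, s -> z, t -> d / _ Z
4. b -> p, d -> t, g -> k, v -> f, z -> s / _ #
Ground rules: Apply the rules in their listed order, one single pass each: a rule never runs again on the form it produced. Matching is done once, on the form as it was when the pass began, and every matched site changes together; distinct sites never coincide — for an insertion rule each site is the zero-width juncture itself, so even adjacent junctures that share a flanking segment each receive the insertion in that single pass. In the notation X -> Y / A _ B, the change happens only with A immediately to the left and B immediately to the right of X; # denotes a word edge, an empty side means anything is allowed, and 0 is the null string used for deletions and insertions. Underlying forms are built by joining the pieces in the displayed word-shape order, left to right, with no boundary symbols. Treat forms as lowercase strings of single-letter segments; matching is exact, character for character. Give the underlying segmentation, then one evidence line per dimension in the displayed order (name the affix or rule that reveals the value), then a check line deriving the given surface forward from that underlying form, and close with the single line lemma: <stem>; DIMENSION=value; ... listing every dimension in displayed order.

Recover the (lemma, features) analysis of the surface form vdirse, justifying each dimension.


underlying: f-dir-se
CASE=em - signalled by the affix f-
KEL=mi - signalled by the affix -se
check: fdirse -> fdirse -> fdirse -> vdirse -> vdirse
lemma: dir; CASE=em; KEL=mi


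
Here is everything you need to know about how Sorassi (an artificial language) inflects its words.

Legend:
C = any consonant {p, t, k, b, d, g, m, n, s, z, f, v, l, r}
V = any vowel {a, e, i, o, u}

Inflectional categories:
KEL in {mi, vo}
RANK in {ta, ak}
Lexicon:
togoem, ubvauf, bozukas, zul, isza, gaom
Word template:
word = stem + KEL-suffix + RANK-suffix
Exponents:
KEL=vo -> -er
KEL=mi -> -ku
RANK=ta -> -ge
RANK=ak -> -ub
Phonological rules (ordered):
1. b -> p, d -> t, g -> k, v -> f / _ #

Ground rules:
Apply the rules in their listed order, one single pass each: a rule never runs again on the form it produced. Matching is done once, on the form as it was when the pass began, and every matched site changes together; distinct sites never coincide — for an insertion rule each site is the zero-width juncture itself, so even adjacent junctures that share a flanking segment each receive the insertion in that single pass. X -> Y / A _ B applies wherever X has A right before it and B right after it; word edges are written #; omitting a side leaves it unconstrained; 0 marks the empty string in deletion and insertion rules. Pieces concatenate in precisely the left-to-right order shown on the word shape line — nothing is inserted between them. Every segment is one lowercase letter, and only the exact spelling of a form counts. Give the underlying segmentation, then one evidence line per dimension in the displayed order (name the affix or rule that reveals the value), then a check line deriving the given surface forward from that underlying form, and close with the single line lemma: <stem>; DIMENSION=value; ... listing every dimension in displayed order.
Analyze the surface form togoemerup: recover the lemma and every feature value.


underlying: togoem-er-ub
KEL=vo - signalled by the affix -er
RANK=ak - signalled by the affix -ub
check: togoemerub -> togoemerup
lemma: togoem; KEL=vo; RANK=ak


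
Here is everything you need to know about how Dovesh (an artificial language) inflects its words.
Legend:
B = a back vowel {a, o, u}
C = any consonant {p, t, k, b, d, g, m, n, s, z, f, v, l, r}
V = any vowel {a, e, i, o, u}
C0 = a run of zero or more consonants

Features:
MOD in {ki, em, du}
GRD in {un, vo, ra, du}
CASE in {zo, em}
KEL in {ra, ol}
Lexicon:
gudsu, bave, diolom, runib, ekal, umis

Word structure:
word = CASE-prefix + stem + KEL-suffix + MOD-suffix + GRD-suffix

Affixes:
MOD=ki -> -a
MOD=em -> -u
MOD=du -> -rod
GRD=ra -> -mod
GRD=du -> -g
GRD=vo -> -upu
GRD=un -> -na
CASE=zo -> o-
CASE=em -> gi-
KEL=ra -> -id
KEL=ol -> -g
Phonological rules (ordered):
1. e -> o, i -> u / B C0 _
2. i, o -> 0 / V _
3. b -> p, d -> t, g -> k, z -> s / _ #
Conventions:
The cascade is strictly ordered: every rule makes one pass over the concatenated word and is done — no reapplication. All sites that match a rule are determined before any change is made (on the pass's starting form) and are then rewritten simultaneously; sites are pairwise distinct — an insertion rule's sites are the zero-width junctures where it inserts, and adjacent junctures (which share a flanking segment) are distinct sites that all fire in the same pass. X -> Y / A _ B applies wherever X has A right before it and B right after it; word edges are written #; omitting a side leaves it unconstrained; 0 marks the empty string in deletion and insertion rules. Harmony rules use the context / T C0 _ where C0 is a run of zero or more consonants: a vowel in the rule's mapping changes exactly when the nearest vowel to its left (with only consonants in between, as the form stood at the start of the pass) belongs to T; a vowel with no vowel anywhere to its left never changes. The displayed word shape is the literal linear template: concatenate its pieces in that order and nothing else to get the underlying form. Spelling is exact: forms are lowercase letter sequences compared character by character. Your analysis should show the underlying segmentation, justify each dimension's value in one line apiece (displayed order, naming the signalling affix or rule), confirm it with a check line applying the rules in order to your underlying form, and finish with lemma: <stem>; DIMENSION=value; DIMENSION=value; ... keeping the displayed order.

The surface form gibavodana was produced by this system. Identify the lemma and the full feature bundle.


underlying: gi-bave-id-a-na
MOD=ki - signalled by the affix -a
GRD=un - signalled by the affix -na
CASE=em - signalled by the affix gi-
KEL=ra - signalled by the affix -id
check: gibaveidana -> gibavoidana -> gibavodana -> gibavodana
lemma: bave; MOD=ki; GRD=un; CASE=em; KEL=ra


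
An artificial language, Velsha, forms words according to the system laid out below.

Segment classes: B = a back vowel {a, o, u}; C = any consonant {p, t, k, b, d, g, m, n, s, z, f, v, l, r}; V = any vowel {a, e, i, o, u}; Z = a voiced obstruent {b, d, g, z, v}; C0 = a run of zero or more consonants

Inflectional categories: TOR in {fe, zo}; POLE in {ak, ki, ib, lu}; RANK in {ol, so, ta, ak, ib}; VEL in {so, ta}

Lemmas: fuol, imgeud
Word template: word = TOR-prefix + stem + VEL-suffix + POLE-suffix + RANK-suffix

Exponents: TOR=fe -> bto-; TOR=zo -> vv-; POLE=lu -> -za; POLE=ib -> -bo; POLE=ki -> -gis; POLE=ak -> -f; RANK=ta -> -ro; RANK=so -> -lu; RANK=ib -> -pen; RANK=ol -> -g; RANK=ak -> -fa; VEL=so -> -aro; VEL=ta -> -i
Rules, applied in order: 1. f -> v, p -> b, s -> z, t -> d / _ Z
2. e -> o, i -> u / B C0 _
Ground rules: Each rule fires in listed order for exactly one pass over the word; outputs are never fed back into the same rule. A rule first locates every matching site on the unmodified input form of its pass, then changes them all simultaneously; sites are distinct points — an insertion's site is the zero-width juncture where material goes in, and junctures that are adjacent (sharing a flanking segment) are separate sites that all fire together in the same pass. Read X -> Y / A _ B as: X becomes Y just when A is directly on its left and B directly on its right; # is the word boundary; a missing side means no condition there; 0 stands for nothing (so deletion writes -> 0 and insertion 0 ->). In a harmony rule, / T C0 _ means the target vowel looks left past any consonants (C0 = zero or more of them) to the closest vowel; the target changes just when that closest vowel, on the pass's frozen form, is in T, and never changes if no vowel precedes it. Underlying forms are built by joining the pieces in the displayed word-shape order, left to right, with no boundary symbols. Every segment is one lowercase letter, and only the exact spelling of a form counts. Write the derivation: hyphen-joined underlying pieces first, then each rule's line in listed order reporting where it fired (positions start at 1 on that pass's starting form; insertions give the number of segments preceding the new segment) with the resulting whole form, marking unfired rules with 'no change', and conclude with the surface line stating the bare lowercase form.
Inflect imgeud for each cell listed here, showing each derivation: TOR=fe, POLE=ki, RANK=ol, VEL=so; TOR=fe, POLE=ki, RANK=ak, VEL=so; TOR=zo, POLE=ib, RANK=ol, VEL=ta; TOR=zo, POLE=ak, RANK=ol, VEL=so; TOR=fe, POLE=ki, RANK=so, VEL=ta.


cell TOR=fe, POLE=ki, RANK=ol, VEL=so:
underlying: bto-imgeud-aro-gis-g
1. f -> v, p -> b, s -> z, t -> d / _ Z: fires at position(s) 15: btoimgeudarogizg
2. e -> o, i -> u / B C0 _: fires at position(s) 4, 14: btoumgeudaroguzg
surface: btoumgeudaroguzg

cell TOR=fe, POLE=ki, RANK=ak, VEL=so:
underlying: bto-imgeud-aro-gis-fa
1. f -> v, p -> b, s -> z, t -> d / _ Z: no change
2. e -> o, i -> u / B C0 _: fires at position(s) 4, 14: btoumgeudarogusfa
surface: btoumgeudarogusfa

cell TOR=zo, POLE=ib, RANK=ol, VEL=ta:
underlying: vv-imgeud-i-bo-g
1. f -> v, p -> b, s -> z, t -> d / _ Z: no change
2. e -> o, i -> u / B C0 _: fires at position(s) 9: vvimgeudubog
surface: vvimgeudubog

cell TOR=zo, POLE=ak, RANK=ol, VEL=so:
underlying: vv-imgeud-aro-f-g
1. f -> v, p -> b, s -> z, t -> d / _ Z: fires at position(s) 12: vvimgeudarovg
2. e -> o, i -> u / B C0 _: no change
surface: vvimgeudarovg

cell TOR=fe, POLE=ki, RANK=so, VEL=ta:
underlying: bto-imgeud-i-gis-lu
1. f -> v, p -> b, s -> z, t -> d / _ Z: no change
2. e -> o, i -> u / B C0 _: fires at position(s) 4, 10: btoumgeudugislu
surface: btoumgeudugislu


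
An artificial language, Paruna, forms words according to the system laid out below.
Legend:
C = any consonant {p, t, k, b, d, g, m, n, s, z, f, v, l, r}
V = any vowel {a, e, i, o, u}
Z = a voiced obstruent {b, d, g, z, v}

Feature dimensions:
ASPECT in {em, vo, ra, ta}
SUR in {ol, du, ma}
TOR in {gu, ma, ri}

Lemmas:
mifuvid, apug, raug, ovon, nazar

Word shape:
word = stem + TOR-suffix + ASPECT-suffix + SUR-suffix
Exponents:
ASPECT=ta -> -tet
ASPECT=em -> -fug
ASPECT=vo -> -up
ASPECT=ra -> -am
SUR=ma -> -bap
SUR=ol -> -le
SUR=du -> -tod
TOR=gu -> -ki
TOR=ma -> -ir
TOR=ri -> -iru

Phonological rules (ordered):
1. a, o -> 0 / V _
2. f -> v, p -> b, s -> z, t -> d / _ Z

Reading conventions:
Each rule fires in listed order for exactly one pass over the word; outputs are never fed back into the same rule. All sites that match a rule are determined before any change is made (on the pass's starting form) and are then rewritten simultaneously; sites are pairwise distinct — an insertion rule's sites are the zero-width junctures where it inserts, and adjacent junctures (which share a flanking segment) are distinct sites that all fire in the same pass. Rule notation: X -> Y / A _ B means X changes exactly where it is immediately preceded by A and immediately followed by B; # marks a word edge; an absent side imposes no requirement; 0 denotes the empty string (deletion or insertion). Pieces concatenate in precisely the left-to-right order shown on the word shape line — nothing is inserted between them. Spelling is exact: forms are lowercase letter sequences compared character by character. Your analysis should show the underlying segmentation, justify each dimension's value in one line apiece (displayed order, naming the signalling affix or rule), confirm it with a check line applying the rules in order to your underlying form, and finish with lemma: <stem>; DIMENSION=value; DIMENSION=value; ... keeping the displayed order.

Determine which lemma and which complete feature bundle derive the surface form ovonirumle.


underlying: ovon-iru-am-le
ASPECT=ra - signalled by the affix -am
SUR=ol - signalled by the affix -le
TOR=ri - signalled by the affix -iru
check: ovoniruamle -> ovonirumle -> ovonirumle
lemma: ovon; ASPECT=ra; SUR=ol; TOR=ri


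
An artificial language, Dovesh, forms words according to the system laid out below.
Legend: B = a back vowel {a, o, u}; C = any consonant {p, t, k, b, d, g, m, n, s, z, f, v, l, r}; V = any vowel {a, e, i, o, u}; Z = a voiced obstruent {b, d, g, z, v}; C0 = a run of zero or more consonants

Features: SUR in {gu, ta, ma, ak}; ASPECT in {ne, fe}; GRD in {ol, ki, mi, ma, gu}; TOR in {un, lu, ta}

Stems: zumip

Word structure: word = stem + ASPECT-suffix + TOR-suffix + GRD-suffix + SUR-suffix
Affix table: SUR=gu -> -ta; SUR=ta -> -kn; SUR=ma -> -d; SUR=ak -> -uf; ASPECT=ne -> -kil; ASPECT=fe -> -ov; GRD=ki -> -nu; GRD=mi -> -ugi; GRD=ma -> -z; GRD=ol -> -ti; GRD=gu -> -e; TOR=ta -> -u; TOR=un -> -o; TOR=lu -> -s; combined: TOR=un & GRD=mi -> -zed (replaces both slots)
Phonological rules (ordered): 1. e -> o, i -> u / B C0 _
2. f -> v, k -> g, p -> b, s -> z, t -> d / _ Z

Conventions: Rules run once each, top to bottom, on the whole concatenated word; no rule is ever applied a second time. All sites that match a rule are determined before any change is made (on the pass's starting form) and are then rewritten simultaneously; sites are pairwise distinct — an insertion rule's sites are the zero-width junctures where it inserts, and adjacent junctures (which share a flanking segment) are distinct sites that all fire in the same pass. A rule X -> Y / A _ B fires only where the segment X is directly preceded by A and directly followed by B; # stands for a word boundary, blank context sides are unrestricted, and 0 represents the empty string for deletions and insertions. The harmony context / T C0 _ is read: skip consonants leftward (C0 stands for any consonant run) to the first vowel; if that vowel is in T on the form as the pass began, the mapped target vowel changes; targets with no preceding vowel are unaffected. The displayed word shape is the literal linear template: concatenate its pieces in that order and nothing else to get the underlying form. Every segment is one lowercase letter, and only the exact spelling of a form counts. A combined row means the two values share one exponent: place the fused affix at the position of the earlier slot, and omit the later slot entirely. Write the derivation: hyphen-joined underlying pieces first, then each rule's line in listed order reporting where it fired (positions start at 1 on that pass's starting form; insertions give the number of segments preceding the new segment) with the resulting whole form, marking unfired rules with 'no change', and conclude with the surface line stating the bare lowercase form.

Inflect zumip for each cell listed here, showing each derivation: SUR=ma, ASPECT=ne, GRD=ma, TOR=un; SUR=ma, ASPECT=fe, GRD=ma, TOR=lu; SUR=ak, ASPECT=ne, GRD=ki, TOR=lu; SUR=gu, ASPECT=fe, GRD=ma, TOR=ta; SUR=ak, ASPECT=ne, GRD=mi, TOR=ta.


cell SUR=ma, ASPECT=ne, GRD=ma, TOR=un:
underlying: zumip-kil-o-z-d
1. e -> o, i -> u / B C0 _: fires at position(s) 4: zumupkilozd
2. f -> v, k -> g, p -> b, s -> z, t -> d / _ Z: no change
surface: zumupkilozd

cell SUR=ma, ASPECT=fe, GRD=ma, TOR=lu:
underlying: zumip-ov-s-z-d
1. e -> o, i -> u / B C0 _: fires at position(s) 4: zumupovszd
2. f -> v, k -> g, p -> b, s -> z, t -> d / _ Z: fires at position(s) 8: zumupovzzd
surface: zumupovzzd

cell SUR=ak, ASPECT=ne, GRD=ki, TOR=lu:
underlying: zumip-kil-s-nu-uf
1. e -> o, i -> u / B C0 _: fires at position(s) 4: zumupkilsnuuf
2. f -> v, k -> g, p -> b, s -> z, t -> d / _ Z: no change
surface: zumupkilsnuuf

cell SUR=gu, ASPECT=fe, GRD=ma, TOR=ta:
underlying: zumip-ov-u-z-ta
1. e -> o, i -> u / B C0 _: fires at position(s) 4: zumupovuzta
2. f -> v, k -> g, p -> b, s -> z, t -> d / _ Z: no change
surface: zumupovuzta

cell SUR=ak, ASPECT=ne, GRD=mi, TOR=ta:
underlying: zumip-kil-u-ugi-uf
1. e -> o, i -> u / B C0 _: fires at position(s) 4, 12: zumupkiluuguuf
2. f -> v, k -> g, p -> b, s -> z, t -> d / _ Z: no change
surface: zumupkiluuguuf


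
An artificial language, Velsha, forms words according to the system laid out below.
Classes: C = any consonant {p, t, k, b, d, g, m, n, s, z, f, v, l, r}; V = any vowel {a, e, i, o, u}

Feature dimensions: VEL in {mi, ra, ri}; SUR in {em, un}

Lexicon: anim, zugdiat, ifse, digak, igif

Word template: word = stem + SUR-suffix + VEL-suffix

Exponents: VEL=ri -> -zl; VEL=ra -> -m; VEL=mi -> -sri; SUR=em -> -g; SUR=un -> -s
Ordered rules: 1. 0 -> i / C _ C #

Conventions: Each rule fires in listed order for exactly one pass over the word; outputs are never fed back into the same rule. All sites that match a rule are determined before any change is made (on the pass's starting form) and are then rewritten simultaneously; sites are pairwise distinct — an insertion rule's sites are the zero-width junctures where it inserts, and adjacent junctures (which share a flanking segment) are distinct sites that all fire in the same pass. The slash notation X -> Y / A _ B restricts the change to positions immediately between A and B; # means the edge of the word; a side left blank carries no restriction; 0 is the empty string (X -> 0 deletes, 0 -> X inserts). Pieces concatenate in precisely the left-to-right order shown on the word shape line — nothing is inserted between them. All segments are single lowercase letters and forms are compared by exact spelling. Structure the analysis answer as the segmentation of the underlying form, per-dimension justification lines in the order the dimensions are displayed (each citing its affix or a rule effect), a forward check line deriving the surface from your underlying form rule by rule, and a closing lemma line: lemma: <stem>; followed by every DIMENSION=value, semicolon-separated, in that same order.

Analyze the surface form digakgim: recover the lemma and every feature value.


underlying: digak-g-m
VEL=ra - signalled by the affix -m
SUR=em - signalled by the affix -g
check: digakgm -> digakgim
lemma: digak; VEL=ra; SUR=em
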